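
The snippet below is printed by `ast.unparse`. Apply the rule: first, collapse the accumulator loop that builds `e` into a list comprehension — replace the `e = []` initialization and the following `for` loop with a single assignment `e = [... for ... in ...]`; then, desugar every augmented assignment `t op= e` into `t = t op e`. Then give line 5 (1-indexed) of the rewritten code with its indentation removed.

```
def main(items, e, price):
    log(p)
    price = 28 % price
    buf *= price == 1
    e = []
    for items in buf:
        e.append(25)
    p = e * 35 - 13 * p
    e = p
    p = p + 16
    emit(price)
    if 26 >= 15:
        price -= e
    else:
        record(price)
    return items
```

e = [25 for items in buf]

Transformed code:
def main(items, e, price):
    log(p)
    price = 28 % price
    buf = buf * (price == 1)
    e = [25 for items in buf]
    p = e * 35 - 13 * p
    e = p
    p = p + 16
    emit(price)
    if 26 >= 15:
        price = price - e
    else:
        record(price)
    return items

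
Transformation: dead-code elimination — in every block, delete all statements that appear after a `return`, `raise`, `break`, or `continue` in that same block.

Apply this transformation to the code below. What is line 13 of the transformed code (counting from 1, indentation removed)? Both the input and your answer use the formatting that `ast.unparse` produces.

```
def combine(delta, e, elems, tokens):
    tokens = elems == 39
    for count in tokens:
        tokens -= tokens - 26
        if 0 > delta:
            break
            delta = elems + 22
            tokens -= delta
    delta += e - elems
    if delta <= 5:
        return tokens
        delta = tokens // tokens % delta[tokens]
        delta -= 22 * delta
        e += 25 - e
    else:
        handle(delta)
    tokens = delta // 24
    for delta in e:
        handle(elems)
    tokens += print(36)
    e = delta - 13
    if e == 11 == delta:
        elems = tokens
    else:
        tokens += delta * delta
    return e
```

Transformed code:
def combine(delta, e, elems, tokens):
    tokens = elems == 39
    for count in tokens:
        tokens -= tokens - 26
        if 0 > delta:
            break
    delta += e - elems
    if delta <= 5:
        return tokens
    else:
        handle(delta)
    tokens = delta // 24
    for delta in e:
        handle(elems)
    tokens += print(36)
    e = delta - 13
    if e == 11 == delta:
        elems = tokens
    else:
        tokens += delta * delta
    return e

for delta in e:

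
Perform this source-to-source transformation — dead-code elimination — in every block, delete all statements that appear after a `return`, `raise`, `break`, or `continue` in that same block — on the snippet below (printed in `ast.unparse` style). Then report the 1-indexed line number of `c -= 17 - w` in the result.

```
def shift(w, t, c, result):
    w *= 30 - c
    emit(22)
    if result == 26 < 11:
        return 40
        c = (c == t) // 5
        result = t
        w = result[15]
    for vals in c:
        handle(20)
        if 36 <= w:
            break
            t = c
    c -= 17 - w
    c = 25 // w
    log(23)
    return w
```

Transformed code:
def shift(w, t, c, result):
    w *= 30 - c
    emit(22)
    if result == 26 < 11:
        return 40
    for vals in c:
        handle(20)
        if 36 <= w:
            break
    c -= 17 - w
    c = 25 // w
    log(23)
    return w

10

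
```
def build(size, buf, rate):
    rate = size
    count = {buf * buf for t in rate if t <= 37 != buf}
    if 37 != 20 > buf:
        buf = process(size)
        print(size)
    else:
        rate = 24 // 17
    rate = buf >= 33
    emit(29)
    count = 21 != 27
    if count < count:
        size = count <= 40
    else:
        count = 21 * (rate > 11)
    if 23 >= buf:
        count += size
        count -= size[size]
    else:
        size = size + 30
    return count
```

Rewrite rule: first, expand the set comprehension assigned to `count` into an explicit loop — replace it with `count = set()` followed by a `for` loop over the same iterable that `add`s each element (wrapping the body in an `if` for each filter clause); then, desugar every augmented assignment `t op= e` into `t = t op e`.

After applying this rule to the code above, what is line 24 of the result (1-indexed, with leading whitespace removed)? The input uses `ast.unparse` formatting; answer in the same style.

Transformed code:
def build(size, buf, rate):
    rate = size
    count = set()
    for t in rate:
        if t <= 37 != buf:
            count.add(buf * buf)
    if 37 != 20 > buf:
        buf = process(size)
        print(size)
    else:
        rate = 24 // 17
    rate = buf >= 33
    emit(29)
    count = 21 != 27
    if count < count:
        size = count <= 40
    else:
        count = 21 * (rate > 11)
    if 23 >= buf:
        count = count + size
        count = count - size[size]
    else:
        size = size + 30
    return count

return count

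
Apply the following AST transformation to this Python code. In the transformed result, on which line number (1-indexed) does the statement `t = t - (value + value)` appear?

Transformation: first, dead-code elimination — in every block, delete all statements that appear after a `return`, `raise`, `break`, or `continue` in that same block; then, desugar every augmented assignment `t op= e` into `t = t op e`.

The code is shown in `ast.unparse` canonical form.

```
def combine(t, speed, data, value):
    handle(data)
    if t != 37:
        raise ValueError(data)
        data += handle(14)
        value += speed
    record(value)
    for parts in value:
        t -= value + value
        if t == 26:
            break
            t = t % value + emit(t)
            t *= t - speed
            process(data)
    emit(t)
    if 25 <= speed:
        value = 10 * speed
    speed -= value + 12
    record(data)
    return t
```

Transformed code:
def combine(t, speed, data, value):
    handle(data)
    if t != 37:
        raise ValueError(data)
    record(value)
    for parts in value:
        t = t - (value + value)
        if t == 26:
            break
    emit(t)
    if 25 <= speed:
        value = 10 * speed
    speed = speed - (value + 12)
    record(data)
    return t

7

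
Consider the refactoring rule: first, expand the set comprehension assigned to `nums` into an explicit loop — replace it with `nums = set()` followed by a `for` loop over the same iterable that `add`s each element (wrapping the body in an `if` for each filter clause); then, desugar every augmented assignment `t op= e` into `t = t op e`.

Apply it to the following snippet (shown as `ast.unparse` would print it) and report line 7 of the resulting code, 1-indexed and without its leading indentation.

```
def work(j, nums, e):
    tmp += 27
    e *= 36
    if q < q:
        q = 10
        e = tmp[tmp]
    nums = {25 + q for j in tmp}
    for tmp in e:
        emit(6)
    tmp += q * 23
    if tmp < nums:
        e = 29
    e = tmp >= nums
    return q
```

Transformed code:
def work(j, nums, e):
    tmp = tmp + 27
    e = e * 36
    if q < q:
        q = 10
        e = tmp[tmp]
    nums = set()
    for j in tmp:
        nums.add(25 + q)
    for tmp in e:
        emit(6)
    tmp = tmp + q * 23
    if tmp < nums:
        e = 29
    e = tmp >= nums
    return q

nums = set()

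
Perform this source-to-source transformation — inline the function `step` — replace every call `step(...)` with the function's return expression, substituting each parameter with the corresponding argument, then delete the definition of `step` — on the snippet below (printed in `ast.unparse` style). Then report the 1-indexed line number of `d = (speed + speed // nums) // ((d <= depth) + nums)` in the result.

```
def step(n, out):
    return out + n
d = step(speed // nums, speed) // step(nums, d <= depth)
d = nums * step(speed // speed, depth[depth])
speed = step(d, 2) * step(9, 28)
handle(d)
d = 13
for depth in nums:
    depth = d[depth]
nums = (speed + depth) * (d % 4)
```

1

Transformed code:
d = (speed + speed // nums) // ((d <= depth) + nums)
d = nums * (depth[depth] + speed // speed)
speed = (2 + d) * (28 + 9)
handle(d)
d = 13
for depth in nums:
    depth = d[depth]
nums = (speed + depth) * (d % 4)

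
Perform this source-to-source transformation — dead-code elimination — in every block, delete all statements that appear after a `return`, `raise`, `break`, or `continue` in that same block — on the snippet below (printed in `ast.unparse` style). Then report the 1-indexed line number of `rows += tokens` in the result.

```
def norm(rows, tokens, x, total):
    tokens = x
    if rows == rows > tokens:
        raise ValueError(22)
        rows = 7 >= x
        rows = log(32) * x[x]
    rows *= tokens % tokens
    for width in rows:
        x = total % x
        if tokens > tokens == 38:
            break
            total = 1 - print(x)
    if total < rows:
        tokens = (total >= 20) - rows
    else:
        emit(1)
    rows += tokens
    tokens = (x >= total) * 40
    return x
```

Transformed code:
def norm(rows, tokens, x, total):
    tokens = x
    if rows == rows > tokens:
        raise ValueError(22)
    rows *= tokens % tokens
    for width in rows:
        x = total % x
        if tokens > tokens == 38:
            break
    if total < rows:
        tokens = (total >= 20) - rows
    else:
        emit(1)
    rows += tokens
    tokens = (x >= total) * 40
    return x

14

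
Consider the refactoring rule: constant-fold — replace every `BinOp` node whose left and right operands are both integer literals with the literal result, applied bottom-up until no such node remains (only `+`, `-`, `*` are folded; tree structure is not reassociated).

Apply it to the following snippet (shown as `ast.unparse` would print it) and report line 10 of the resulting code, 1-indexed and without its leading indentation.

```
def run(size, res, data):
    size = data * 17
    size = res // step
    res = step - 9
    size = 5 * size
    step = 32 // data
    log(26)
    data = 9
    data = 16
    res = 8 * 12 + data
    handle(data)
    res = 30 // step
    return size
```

res = 96 + data

Transformed code:
def run(size, res, data):
    size = data * 17
    size = res // step
    res = step - 9
    size = 5 * size
    step = 32 // data
    log(26)
    data = 9
    data = 16
    res = 96 + data
    handle(data)
    res = 30 // step
    return size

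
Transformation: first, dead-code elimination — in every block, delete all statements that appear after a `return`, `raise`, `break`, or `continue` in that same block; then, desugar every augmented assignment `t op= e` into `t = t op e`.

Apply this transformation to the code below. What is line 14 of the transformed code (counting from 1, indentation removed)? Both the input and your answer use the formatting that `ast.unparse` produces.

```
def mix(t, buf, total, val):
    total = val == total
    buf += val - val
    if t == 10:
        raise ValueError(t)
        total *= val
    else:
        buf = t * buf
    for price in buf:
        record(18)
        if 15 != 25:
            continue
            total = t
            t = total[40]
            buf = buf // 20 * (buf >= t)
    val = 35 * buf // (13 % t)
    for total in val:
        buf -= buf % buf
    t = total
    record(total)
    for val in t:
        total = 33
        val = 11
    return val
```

Transformed code:
def mix(t, buf, total, val):
    total = val == total
    buf = buf + (val - val)
    if t == 10:
        raise ValueError(t)
    else:
        buf = t * buf
    for price in buf:
        record(18)
        if 15 != 25:
            continue
    val = 35 * buf // (13 % t)
    for total in val:
        buf = buf - buf % buf
    t = total
    record(total)
    for val in t:
        total = 33
        val = 11
    return val

buf = buf - buf % buf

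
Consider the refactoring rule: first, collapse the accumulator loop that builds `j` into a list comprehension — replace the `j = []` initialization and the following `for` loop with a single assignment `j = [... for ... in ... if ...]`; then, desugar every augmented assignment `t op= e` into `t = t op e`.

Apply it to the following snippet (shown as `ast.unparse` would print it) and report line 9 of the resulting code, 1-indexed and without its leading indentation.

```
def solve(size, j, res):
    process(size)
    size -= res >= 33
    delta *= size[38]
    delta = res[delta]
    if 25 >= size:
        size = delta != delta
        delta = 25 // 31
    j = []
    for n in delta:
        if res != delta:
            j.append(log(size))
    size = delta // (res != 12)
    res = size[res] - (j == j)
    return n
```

Transformed code:
def solve(size, j, res):
    process(size)
    size = size - (res >= 33)
    delta = delta * size[38]
    delta = res[delta]
    if 25 >= size:
        size = delta != delta
        delta = 25 // 31
    j = [log(size) for n in delta if res != delta]
    size = delta // (res != 12)
    res = size[res] - (j == j)
    return n

j = [log(size) for n in delta if res != delta]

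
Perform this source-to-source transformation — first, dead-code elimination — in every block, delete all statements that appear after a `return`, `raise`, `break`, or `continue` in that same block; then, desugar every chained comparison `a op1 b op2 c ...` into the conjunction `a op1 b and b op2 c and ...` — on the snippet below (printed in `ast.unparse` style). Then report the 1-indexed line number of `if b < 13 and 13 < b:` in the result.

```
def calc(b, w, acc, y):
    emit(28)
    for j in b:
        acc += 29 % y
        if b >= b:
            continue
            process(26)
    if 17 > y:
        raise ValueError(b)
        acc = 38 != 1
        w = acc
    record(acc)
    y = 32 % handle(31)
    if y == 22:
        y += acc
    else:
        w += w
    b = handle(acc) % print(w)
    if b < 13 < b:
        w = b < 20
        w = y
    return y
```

Transformed code:
def calc(b, w, acc, y):
    emit(28)
    for j in b:
        acc += 29 % y
        if b >= b:
            continue
    if 17 > y:
        raise ValueError(b)
    record(acc)
    y = 32 % handle(31)
    if y == 22:
        y += acc
    else:
        w += w
    b = handle(acc) % print(w)
    if b < 13 and 13 < b:
        w = b < 20
        w = y
    return y

16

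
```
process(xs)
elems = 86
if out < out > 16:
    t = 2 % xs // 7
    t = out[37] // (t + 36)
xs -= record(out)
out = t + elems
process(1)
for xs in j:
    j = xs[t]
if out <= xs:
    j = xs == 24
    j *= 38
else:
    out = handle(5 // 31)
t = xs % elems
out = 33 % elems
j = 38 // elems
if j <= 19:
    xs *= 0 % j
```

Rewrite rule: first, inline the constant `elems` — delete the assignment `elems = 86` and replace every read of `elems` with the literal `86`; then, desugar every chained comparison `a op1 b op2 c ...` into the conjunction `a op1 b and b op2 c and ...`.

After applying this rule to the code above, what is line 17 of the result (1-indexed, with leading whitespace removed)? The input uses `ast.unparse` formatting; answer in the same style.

j = 38 // 86

Transformed code:
process(xs)
if out < out and out > 16:
    t = 2 % xs // 7
    t = out[37] // (t + 36)
xs -= record(out)
out = t + 86
process(1)
for xs in j:
    j = xs[t]
if out <= xs:
    j = xs == 24
    j *= 38
else:
    out = handle(5 // 31)
t = xs % 86
out = 33 % 86
j = 38 // 86
if j <= 19:
    xs *= 0 % j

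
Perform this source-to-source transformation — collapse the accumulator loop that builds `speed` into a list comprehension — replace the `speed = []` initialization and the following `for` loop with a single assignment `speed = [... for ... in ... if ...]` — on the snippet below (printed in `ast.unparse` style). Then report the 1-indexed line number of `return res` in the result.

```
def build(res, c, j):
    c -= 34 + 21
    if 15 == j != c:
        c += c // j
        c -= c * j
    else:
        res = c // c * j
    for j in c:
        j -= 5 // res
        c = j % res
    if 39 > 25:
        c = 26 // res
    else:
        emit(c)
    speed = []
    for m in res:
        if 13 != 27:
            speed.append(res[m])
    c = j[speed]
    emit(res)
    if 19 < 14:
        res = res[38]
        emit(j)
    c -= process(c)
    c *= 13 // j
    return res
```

23

Transformed code:
def build(res, c, j):
    c -= 34 + 21
    if 15 == j != c:
        c += c // j
        c -= c * j
    else:
        res = c // c * j
    for j in c:
        j -= 5 // res
        c = j % res
    if 39 > 25:
        c = 26 // res
    else:
        emit(c)
    speed = [res[m] for m in res if 13 != 27]
    c = j[speed]
    emit(res)
    if 19 < 14:
        res = res[38]
        emit(j)
    c -= process(c)
    c *= 13 // j
    return res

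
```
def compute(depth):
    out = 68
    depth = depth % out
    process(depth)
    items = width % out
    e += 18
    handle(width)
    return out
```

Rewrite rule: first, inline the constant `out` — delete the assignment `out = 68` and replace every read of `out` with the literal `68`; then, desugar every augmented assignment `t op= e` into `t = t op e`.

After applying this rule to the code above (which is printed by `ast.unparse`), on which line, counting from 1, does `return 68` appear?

7

Transformed code:
def compute(depth):
    depth = depth % 68
    process(depth)
    items = width % 68
    e = e + 18
    handle(width)
    return 68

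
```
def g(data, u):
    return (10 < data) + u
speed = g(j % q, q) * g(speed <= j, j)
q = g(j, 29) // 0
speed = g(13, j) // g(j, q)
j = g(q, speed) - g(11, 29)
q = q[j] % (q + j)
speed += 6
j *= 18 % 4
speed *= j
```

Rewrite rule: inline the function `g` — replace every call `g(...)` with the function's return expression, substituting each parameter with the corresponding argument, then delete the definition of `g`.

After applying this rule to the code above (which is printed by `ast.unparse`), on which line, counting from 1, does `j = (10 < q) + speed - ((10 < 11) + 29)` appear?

4

Transformed code:
speed = ((10 < j % q) + q) * ((10 < (speed <= j)) + j)
q = ((10 < j) + 29) // 0
speed = ((10 < 13) + j) // ((10 < j) + q)
j = (10 < q) + speed - ((10 < 11) + 29)
q = q[j] % (q + j)
speed += 6
j *= 18 % 4
speed *= j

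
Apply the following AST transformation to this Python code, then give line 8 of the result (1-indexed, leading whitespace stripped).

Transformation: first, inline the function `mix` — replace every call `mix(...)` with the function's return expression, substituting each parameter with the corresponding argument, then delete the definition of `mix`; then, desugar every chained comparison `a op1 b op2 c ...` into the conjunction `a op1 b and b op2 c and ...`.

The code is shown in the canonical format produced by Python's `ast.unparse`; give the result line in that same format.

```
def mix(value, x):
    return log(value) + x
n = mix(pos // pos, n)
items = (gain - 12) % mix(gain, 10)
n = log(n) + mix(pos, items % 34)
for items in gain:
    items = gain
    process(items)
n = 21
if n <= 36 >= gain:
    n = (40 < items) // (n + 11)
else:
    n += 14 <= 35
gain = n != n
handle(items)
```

if n <= 36 and 36 >= gain:

Transformed code:
n = log(pos // pos) + n
items = (gain - 12) % (log(gain) + 10)
n = log(n) + (log(pos) + items % 34)
for items in gain:
    items = gain
    process(items)
n = 21
if n <= 36 and 36 >= gain:
    n = (40 < items) // (n + 11)
else:
    n += 14 <= 35
gain = n != n
handle(items)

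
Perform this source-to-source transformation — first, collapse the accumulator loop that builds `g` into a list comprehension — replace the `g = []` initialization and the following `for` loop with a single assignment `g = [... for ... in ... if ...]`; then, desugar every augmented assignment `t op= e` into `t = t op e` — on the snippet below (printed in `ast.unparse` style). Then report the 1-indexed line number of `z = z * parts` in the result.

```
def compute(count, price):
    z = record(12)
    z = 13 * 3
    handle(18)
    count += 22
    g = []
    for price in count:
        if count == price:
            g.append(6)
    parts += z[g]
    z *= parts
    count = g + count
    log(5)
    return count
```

8

Transformed code:
def compute(count, price):
    z = record(12)
    z = 13 * 3
    handle(18)
    count = count + 22
    g = [6 for price in count if count == price]
    parts = parts + z[g]
    z = z * parts
    count = g + count
    log(5)
    return count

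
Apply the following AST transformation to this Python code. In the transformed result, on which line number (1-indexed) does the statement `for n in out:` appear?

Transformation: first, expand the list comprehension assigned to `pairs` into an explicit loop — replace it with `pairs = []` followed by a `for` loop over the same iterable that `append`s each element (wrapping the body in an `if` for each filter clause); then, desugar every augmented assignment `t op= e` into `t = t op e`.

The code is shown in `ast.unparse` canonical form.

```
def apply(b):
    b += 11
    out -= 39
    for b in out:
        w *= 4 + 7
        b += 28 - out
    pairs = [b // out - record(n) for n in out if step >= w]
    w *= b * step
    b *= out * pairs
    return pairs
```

8

Transformed code:
def apply(b):
    b = b + 11
    out = out - 39
    for b in out:
        w = w * (4 + 7)
        b = b + (28 - out)
    pairs = []
    for n in out:
        if step >= w:
            pairs.append(b // out - record(n))
    w = w * (b * step)
    b = b * (out * pairs)
    return pairs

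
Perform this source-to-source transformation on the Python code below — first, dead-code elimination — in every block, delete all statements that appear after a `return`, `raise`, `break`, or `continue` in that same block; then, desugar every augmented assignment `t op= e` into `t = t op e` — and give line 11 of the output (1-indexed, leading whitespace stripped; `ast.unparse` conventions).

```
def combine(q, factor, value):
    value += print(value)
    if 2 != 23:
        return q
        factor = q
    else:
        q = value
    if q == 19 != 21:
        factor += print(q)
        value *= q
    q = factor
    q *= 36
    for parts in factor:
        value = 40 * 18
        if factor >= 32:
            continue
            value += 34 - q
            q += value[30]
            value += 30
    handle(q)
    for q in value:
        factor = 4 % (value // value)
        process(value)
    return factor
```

Transformed code:
def combine(q, factor, value):
    value = value + print(value)
    if 2 != 23:
        return q
    else:
        q = value
    if q == 19 != 21:
        factor = factor + print(q)
        value = value * q
    q = factor
    q = q * 36
    for parts in factor:
        value = 40 * 18
        if factor >= 32:
            continue
    handle(q)
    for q in value:
        factor = 4 % (value // value)
        process(value)
    return factor

q = q * 36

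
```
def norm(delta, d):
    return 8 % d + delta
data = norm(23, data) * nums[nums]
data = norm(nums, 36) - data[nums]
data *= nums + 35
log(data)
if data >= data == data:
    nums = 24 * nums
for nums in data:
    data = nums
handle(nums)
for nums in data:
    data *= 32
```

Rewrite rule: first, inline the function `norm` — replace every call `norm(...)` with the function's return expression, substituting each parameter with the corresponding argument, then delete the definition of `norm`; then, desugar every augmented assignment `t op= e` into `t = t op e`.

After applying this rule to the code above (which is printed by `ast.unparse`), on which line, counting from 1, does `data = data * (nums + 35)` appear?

3

Transformed code:
data = (8 % data + 23) * nums[nums]
data = 8 % 36 + nums - data[nums]
data = data * (nums + 35)
log(data)
if data >= data == data:
    nums = 24 * nums
for nums in data:
    data = nums
handle(nums)
for nums in data:
    data = data * 32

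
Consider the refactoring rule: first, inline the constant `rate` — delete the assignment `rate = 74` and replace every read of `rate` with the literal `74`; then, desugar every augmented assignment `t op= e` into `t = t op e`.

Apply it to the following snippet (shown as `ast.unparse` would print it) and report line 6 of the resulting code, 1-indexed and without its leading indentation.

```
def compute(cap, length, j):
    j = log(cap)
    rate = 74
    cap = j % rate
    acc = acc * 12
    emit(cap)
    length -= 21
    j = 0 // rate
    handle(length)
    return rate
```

length = length - 21

Transformed code:
def compute(cap, length, j):
    j = log(cap)
    cap = j % 74
    acc = acc * 12
    emit(cap)
    length = length - 21
    j = 0 // 74
    handle(length)
    return 74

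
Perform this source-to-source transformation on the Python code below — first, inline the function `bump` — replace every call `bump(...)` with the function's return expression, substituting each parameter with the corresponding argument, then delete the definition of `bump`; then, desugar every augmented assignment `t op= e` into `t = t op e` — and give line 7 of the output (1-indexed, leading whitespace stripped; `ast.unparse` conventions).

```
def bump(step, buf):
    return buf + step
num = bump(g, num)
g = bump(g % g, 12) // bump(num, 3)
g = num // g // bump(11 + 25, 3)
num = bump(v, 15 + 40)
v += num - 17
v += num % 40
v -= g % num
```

Transformed code:
num = num + g
g = (12 + g % g) // (3 + num)
g = num // g // (3 + (11 + 25))
num = 15 + 40 + v
v = v + (num - 17)
v = v + num % 40
v = v - g % num

v = v - g % num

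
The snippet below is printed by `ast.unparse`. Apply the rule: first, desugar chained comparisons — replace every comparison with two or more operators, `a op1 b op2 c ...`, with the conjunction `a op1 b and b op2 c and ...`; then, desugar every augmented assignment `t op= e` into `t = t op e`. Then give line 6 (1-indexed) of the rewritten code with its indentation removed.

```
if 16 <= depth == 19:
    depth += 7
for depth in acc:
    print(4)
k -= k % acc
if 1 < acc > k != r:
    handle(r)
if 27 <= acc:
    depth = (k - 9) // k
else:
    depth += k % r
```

Transformed code:
if 16 <= depth and depth == 19:
    depth = depth + 7
for depth in acc:
    print(4)
k = k - k % acc
if 1 < acc and acc > k and (k != r):
    handle(r)
if 27 <= acc:
    depth = (k - 9) // k
else:
    depth = depth + k % r

if 1 < acc and acc > k and (k != r):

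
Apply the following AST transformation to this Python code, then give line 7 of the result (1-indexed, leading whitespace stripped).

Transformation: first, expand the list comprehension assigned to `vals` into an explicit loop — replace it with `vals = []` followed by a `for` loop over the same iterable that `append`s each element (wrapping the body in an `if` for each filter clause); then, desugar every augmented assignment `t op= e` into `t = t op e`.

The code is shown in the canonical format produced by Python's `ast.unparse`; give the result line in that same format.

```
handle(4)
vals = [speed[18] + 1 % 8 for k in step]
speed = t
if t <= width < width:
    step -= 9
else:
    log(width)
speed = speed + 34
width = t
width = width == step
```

Transformed code:
handle(4)
vals = []
for k in step:
    vals.append(speed[18] + 1 % 8)
speed = t
if t <= width < width:
    step = step - 9
else:
    log(width)
speed = speed + 34
width = t
width = width == step

step = step - 9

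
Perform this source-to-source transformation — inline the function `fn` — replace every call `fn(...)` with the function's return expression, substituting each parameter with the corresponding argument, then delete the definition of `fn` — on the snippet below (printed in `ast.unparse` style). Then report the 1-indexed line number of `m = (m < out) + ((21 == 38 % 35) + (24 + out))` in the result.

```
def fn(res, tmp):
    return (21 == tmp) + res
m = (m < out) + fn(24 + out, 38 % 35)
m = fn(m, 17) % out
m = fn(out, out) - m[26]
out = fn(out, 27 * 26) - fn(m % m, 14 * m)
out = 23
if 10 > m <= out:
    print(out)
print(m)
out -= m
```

1

Transformed code:
m = (m < out) + ((21 == 38 % 35) + (24 + out))
m = ((21 == 17) + m) % out
m = (21 == out) + out - m[26]
out = (21 == 27 * 26) + out - ((21 == 14 * m) + m % m)
out = 23
if 10 > m <= out:
    print(out)
print(m)
out -= m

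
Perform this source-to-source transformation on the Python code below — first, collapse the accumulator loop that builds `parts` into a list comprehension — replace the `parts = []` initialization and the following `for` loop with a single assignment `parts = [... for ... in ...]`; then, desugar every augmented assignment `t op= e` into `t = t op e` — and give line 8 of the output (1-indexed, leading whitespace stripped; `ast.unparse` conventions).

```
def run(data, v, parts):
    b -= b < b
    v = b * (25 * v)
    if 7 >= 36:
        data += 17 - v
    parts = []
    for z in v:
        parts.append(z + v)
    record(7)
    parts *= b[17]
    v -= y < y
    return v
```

Transformed code:
def run(data, v, parts):
    b = b - (b < b)
    v = b * (25 * v)
    if 7 >= 36:
        data = data + (17 - v)
    parts = [z + v for z in v]
    record(7)
    parts = parts * b[17]
    v = v - (y < y)
    return v

parts = parts * b[17]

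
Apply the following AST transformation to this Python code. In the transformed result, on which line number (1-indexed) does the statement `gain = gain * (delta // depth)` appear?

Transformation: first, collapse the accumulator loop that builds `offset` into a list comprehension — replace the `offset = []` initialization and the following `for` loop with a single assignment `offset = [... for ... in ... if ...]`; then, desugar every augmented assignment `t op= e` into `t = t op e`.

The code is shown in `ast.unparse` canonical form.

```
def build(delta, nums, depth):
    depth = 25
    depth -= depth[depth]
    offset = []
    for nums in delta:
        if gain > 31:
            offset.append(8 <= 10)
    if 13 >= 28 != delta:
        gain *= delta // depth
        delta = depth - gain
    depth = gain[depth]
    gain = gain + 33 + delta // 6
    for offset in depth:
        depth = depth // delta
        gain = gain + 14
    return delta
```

6

Transformed code:
def build(delta, nums, depth):
    depth = 25
    depth = depth - depth[depth]
    offset = [8 <= 10 for nums in delta if gain > 31]
    if 13 >= 28 != delta:
        gain = gain * (delta // depth)
        delta = depth - gain
    depth = gain[depth]
    gain = gain + 33 + delta // 6
    for offset in depth:
        depth = depth // delta
        gain = gain + 14
    return delta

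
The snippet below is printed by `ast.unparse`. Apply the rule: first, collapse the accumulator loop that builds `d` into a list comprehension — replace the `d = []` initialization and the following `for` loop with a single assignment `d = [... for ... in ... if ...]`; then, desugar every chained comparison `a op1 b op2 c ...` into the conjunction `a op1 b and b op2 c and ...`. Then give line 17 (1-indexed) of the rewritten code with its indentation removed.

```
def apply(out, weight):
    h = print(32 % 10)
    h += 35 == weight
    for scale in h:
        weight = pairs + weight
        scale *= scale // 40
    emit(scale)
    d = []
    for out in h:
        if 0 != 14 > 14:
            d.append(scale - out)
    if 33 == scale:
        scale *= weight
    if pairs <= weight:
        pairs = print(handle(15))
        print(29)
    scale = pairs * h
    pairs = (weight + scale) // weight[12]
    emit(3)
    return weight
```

Transformed code:
def apply(out, weight):
    h = print(32 % 10)
    h += 35 == weight
    for scale in h:
        weight = pairs + weight
        scale *= scale // 40
    emit(scale)
    d = [scale - out for out in h if 0 != 14 and 14 > 14]
    if 33 == scale:
        scale *= weight
    if pairs <= weight:
        pairs = print(handle(15))
        print(29)
    scale = pairs * h
    pairs = (weight + scale) // weight[12]
    emit(3)
    return weight

return weight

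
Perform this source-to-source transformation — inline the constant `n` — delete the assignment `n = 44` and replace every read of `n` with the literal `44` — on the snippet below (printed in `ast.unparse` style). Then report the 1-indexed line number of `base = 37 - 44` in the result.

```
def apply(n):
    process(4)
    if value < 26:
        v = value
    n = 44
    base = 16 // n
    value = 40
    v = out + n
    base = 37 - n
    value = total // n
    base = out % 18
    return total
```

8

Transformed code:
def apply(n):
    process(4)
    if value < 26:
        v = value
    base = 16 // 44
    value = 40
    v = out + 44
    base = 37 - 44
    value = total // 44
    base = out % 18
    return total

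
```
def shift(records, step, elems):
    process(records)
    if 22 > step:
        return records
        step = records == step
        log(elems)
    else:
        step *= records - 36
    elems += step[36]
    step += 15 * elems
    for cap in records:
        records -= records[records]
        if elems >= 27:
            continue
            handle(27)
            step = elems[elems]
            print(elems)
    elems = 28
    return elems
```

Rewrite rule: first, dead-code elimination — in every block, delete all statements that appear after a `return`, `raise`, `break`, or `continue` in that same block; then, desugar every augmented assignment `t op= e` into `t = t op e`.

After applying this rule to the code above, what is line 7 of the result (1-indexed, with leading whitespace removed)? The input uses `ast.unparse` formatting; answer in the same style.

Transformed code:
def shift(records, step, elems):
    process(records)
    if 22 > step:
        return records
    else:
        step = step * (records - 36)
    elems = elems + step[36]
    step = step + 15 * elems
    for cap in records:
        records = records - records[records]
        if elems >= 27:
            continue
    elems = 28
    return elems

elems = elems + step[36]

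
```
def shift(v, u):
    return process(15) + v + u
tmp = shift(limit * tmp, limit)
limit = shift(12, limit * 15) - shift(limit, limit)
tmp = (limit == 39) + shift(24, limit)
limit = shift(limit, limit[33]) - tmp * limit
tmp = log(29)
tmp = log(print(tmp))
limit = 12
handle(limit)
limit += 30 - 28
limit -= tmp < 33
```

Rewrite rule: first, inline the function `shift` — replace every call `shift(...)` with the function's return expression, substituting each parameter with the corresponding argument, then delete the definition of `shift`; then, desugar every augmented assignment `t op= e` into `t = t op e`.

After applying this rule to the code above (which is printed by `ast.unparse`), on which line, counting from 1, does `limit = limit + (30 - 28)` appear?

9

Transformed code:
tmp = process(15) + limit * tmp + limit
limit = process(15) + 12 + limit * 15 - (process(15) + limit + limit)
tmp = (limit == 39) + (process(15) + 24 + limit)
limit = process(15) + limit + limit[33] - tmp * limit
tmp = log(29)
tmp = log(print(tmp))
limit = 12
handle(limit)
limit = limit + (30 - 28)
limit = limit - (tmp < 33)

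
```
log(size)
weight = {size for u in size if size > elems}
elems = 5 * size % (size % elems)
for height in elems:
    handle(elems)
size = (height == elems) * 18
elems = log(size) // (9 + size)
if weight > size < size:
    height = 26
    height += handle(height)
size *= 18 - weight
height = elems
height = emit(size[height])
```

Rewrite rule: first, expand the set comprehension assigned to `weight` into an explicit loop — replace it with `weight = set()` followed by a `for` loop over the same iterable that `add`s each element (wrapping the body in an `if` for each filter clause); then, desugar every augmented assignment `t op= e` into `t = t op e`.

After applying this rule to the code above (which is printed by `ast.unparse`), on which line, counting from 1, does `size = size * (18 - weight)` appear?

14

Transformed code:
log(size)
weight = set()
for u in size:
    if size > elems:
        weight.add(size)
elems = 5 * size % (size % elems)
for height in elems:
    handle(elems)
size = (height == elems) * 18
elems = log(size) // (9 + size)
if weight > size < size:
    height = 26
    height = height + handle(height)
size = size * (18 - weight)
height = elems
height = emit(size[height])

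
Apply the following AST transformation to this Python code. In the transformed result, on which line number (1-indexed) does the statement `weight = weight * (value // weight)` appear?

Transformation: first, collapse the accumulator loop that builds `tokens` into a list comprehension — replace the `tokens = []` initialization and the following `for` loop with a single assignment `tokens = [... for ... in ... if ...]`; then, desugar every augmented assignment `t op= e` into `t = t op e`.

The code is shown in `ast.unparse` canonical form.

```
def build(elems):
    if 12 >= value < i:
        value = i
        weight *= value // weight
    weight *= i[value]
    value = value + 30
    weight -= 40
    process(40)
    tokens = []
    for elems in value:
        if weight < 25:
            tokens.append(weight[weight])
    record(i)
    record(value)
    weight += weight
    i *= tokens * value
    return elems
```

4

Transformed code:
def build(elems):
    if 12 >= value < i:
        value = i
        weight = weight * (value // weight)
    weight = weight * i[value]
    value = value + 30
    weight = weight - 40
    process(40)
    tokens = [weight[weight] for elems in value if weight < 25]
    record(i)
    record(value)
    weight = weight + weight
    i = i * (tokens * value)
    return elems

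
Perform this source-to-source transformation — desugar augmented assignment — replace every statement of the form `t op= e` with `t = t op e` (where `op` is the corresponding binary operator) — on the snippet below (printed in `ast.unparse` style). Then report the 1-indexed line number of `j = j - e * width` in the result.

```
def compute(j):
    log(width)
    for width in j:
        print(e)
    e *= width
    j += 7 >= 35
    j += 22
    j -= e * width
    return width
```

8

Transformed code:
def compute(j):
    log(width)
    for width in j:
        print(e)
    e = e * width
    j = j + (7 >= 35)
    j = j + 22
    j = j - e * width
    return width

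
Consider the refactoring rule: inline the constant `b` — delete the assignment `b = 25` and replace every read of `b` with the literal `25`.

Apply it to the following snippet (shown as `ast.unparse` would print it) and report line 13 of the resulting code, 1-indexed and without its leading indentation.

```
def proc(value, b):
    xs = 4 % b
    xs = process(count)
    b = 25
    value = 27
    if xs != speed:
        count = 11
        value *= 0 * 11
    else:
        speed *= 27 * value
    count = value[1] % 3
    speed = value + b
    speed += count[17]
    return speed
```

return speed

Transformed code:
def proc(value, b):
    xs = 4 % 25
    xs = process(count)
    value = 27
    if xs != speed:
        count = 11
        value *= 0 * 11
    else:
        speed *= 27 * value
    count = value[1] % 3
    speed = value + 25
    speed += count[17]
    return speed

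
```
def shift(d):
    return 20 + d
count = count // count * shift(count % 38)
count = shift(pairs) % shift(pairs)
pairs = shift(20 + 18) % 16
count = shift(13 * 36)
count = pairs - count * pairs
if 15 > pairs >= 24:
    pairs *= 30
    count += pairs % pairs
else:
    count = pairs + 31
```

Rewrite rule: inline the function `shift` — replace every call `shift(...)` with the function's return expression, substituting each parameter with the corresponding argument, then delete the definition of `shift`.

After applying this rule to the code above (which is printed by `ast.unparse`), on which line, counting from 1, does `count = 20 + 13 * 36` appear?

4

Transformed code:
count = count // count * (20 + count % 38)
count = (20 + pairs) % (20 + pairs)
pairs = (20 + (20 + 18)) % 16
count = 20 + 13 * 36
count = pairs - count * pairs
if 15 > pairs >= 24:
    pairs *= 30
    count += pairs % pairs
else:
    count = pairs + 31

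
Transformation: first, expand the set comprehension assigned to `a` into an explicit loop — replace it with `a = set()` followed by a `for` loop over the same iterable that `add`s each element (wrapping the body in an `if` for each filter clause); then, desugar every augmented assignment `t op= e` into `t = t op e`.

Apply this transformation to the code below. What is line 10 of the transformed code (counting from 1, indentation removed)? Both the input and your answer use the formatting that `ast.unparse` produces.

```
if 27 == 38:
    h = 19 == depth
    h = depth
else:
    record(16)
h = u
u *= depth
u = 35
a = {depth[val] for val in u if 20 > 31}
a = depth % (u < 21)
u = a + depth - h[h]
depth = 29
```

for val in u:

Transformed code:
if 27 == 38:
    h = 19 == depth
    h = depth
else:
    record(16)
h = u
u = u * depth
u = 35
a = set()
for val in u:
    if 20 > 31:
        a.add(depth[val])
a = depth % (u < 21)
u = a + depth - h[h]
depth = 29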